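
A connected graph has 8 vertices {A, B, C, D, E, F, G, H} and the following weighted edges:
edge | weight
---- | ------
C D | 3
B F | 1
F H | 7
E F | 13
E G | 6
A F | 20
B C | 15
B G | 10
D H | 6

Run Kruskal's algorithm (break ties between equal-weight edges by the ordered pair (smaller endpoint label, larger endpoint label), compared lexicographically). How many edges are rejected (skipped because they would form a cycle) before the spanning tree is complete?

Kruskal's algorithm — process edges by increasing weight (ties by edge label):
B F (1): add — endpoints in different components.
C D (3): add — endpoints in different components.
D H (6): add — endpoints in different components.
E G (6): add — endpoints in different components.
F H (7): add — endpoints in different components.
B G (10): add — endpoints in different components.
E F (13): skip — E and F already connected.
B C (15): skip — B and C already connected.
A F (20): add — endpoints in different components.
Edges rejected before the tree was complete: 2.

2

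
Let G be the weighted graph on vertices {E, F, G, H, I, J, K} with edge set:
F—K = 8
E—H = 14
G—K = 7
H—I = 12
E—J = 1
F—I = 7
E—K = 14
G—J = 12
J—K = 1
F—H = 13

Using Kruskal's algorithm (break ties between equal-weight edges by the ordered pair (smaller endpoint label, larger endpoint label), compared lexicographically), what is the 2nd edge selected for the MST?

J-K

Sort edges by weight, then run Kruskal:
E—J (1): add. Components now {E,J} {F} {G} {H} {I} {K}
J—K (1): add. Components now {E,J,K} {F} {G} {H} {I}
F—I (7): add. Components now {E,J,K} {F,I} {G} {H}
G—K (7): add. Components now {E,G,J,K} {F,I} {H}
F—K (8): add. Components now {E,F,G,I,J,K} {H}
G—J (12): skip — G and J already connected.
H—I (12): add. Components now {E,F,G,H,I,J,K}
The 2nd edge added is J—K.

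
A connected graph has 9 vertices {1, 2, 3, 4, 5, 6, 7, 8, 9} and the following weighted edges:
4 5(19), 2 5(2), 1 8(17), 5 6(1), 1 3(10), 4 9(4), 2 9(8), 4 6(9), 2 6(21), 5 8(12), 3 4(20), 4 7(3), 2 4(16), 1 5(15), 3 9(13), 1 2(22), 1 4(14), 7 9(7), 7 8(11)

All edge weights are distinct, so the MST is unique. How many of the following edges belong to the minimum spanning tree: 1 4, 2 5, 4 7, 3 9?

Kruskal: consider edges lightest-first.
5 6 (1): add — endpoints in different components.
2 5 (2): add — endpoints in different components.
4 7 (3): add — endpoints in different components.
4 9 (4): add — endpoints in different components.
7 9 (7): skip — 7 and 9 already connected.
2 9 (8): add — endpoints in different components.
4 6 (9): skip — 4 and 6 already connected.
1 3 (10): add — endpoints in different components.
7 8 (11): add — endpoints in different components.
5 8 (12): skip — 5 and 8 already connected.
3 9 (13): add — endpoints in different components.
MST edge set: {5 6, 2 5, 4 7, 4 9, 2 9, 1 3, 7 8, 3 9}.
Of the listed edges, {2 5, 4 7, 3 9} are in the MST → 3.

3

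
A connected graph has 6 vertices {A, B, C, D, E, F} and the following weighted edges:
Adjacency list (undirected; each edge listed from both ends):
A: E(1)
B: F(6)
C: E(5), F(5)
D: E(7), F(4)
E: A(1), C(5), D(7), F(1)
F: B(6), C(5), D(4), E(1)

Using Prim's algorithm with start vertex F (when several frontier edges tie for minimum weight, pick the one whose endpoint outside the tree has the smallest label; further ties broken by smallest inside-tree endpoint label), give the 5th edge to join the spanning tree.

Grow the tree from F using Prim:
Step 1: cheapest edge leaving the tree is E–F (1); add E.
Step 2: cheapest edge leaving the tree is A–E (1); add A.
Step 3: cheapest edge leaving the tree is D–F (4); add D.
Step 4: cheapest edge leaving the tree is C–E (5); add C.
Step 5: cheapest edge leaving the tree is B–F (6); add B.
The 5th edge added is B–F.

B-F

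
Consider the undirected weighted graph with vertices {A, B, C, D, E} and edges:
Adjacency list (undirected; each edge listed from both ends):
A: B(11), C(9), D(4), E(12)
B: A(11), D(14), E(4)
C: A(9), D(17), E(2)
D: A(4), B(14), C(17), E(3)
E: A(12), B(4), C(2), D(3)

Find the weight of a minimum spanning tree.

13

Grow the tree from A using Prim:
Step 1: frontier [A–D 4, A–C 9, A–B 11, A–E 12] → take A–D (4); add D.
Step 2: frontier [A–C 9, A–B 11, A–E 12, D–E 3, B–D 14, C–D 17] → take D–E (3); add E.
Step 3: frontier [A–C 9, A–B 11, B–D 14, C–D 17, C–E 2, B–E 4] → take C–E (2); add C.
Step 4: frontier [A–B 11, B–D 14, B–E 4] → take B–E (4); add B.
MST edges: A–D, D–E, C–E, B–E; total weight 4+3+2+4 = 13.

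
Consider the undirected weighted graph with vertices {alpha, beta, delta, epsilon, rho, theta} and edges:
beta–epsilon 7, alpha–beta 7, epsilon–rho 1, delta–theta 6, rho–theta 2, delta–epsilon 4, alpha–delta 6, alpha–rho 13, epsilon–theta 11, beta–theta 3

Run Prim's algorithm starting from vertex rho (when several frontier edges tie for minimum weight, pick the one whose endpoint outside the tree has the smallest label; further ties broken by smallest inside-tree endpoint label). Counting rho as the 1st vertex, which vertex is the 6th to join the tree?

alpha

Grow the tree from rho using Prim:
Step 1: frontier [epsilon–rho 1, rho–theta 2, alpha–rho 13] → take epsilon–rho (1); add epsilon.
Step 2: frontier [delta–epsilon 4, beta–epsilon 7, epsilon–theta 11, rho–theta 2, alpha–rho 13] → take rho–theta (2); add theta.
Step 3: frontier [delta–epsilon 4, beta–epsilon 7, alpha–rho 13, beta–theta 3, delta–theta 6] → take beta–theta (3); add beta.
Step 4: frontier [alpha–beta 7, delta–epsilon 4, alpha–rho 13, delta–theta 6] → take delta–epsilon (4); add delta.
Step 5: frontier [alpha–beta 7, alpha–delta 6, alpha–rho 13] → take alpha–delta (6); add alpha.
Vertex order: rho, epsilon, theta, beta, delta, alpha. The 6th vertex is alpha.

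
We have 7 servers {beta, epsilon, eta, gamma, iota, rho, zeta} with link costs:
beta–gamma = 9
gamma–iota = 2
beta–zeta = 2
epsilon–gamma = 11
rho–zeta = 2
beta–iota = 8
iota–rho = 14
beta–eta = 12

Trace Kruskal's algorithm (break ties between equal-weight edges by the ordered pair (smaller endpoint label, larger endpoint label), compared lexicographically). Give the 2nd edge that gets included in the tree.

Kruskal: consider edges lightest-first.
beta–zeta (2): add. Components now {beta,zeta} {iota} {eta} {gamma} {epsilon} {rho}
gamma–iota (2): add. Components now {beta,zeta} {gamma,iota} {eta} {epsilon} {rho}
rho–zeta (2): add. Components now {beta,rho,zeta} {gamma,iota} {eta} {epsilon}
beta–iota (8): add. Components now {beta,gamma,iota,rho,zeta} {eta} {epsilon}
beta–gamma (9): skip — beta and gamma already connected.
epsilon–gamma (11): add. Components now {beta,epsilon,gamma,iota,rho,zeta} {eta}
beta–eta (12): add. Components now {beta,epsilon,eta,gamma,iota,rho,zeta}
The 2nd edge added is gamma–iota.

gamma-iota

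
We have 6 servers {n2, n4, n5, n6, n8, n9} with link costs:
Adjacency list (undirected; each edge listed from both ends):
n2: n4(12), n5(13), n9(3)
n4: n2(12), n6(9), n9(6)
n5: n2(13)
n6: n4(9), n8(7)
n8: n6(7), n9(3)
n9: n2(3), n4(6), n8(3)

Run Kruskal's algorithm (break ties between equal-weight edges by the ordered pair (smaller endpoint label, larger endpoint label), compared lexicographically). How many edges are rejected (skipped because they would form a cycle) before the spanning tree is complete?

2

Kruskal: consider edges lightest-first.
n2–n9 (3): add. Components now {n4} {n2,n9} {n5} {n6} {n8}
n8–n9 (3): add. Components now {n4} {n2,n8,n9} {n5} {n6}
n4–n9 (6): add. Components now {n2,n4,n8,n9} {n5} {n6}
n6–n8 (7): add. Components now {n2,n4,n6,n8,n9} {n5}
n4–n6 (9): skip — n4 and n6 already connected.
n2–n4 (12): skip — n4 and n2 already connected.
n2–n5 (13): add. Components now {n2,n4,n5,n6,n8,n9}
Edges rejected before the tree was complete: 2.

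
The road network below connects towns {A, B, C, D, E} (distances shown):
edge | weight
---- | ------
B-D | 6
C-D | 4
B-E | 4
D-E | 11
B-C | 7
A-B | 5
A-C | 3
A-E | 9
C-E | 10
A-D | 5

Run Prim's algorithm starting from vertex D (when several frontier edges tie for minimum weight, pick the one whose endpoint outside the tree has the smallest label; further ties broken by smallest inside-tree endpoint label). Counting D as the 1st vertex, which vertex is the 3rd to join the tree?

Prim, starting at D.
Step 1: frontier [C-D 4, A-D 5, B-D 6, D-E 11] → take C-D (4); add C.
Step 2: frontier [A-C 3, B-C 7, C-E 10, A-D 5, B-D 6, D-E 11] → take A-C (3); add A.
Step 3: frontier [A-B 5, A-E 9, B-C 7, C-E 10, B-D 6, D-E 11] → take A-B (5); add B.
Step 4: frontier [A-E 9, B-E 4, C-E 10, D-E 11] → take B-E (4); add E.
Vertex order: D, C, A, B, E. The 3rd vertex is A.

A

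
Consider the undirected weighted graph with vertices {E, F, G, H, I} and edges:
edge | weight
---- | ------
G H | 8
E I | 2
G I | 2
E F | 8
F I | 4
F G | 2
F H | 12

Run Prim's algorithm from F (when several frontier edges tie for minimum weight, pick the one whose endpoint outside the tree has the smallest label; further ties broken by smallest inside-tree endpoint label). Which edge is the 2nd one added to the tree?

G-I

Prim's algorithm from F:
Step 1: cheapest edge leaving the tree is F G (2); add G.
Step 2: cheapest edge leaving the tree is G I (2); add I.
Step 3: cheapest edge leaving the tree is E I (2); add E.
Step 4: cheapest edge leaving the tree is G H (8); add H.
The 2nd edge added is G I.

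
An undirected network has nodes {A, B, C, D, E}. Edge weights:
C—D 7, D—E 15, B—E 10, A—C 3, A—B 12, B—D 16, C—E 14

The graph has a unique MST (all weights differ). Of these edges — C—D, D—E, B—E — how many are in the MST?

2

Sort edges by weight, then run Kruskal:
A—C (3): add — endpoints in different components.
C—D (7): add — endpoints in different components.
B—E (10): add — endpoints in different components.
A—B (12): add — endpoints in different components.
MST edge set: {A—C, C—D, B—E, A—B}.
Of the listed edges, {C—D, B—E} are in the MST → 2.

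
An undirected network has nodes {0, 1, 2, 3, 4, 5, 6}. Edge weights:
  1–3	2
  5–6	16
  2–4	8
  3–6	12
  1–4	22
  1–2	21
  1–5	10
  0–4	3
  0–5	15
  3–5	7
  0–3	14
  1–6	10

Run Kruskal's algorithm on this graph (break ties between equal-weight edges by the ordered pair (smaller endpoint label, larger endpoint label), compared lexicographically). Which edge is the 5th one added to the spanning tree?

Kruskal's algorithm — process edges by increasing weight (ties by edge label):
1–3 (2): add — endpoints in different components.
0–4 (3): add — endpoints in different components.
3–5 (7): add — endpoints in different components.
2–4 (8): add — endpoints in different components.
1–5 (10): skip — 1 and 5 already connected.
1–6 (10): add — endpoints in different components.
3–6 (12): skip — 3 and 6 already connected.
0–3 (14): add — endpoints in different components.
The 5th edge added is 1–6.

1-6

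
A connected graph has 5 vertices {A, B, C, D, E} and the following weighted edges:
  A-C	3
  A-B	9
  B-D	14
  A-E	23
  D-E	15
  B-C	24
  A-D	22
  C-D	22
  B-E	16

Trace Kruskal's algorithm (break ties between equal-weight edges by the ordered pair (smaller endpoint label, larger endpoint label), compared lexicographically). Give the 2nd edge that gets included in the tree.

Sort edges by weight, then run Kruskal:
A-C (3): add. Components now {A,C} {B} {D} {E}
A-B (9): add. Components now {A,B,C} {D} {E}
B-D (14): add. Components now {A,B,C,D} {E}
D-E (15): add. Components now {A,B,C,D,E}
The 2nd edge added is A-B.

A-B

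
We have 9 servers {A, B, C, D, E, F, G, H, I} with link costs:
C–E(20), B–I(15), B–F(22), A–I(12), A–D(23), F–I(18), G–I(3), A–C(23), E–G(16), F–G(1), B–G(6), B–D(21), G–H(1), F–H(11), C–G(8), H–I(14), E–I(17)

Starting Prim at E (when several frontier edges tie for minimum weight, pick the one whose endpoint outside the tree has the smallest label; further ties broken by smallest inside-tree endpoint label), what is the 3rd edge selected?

Prim, starting at E.
Step 1: cheapest edge leaving the tree is E–G (16); add G.
Step 2: cheapest edge leaving the tree is F–G (1); add F.
Step 3: cheapest edge leaving the tree is G–H (1); add H.
Step 4: cheapest edge leaving the tree is G–I (3); add I.
Step 5: cheapest edge leaving the tree is B–G (6); add B.
Step 6: cheapest edge leaving the tree is C–G (8); add C.
Step 7: cheapest edge leaving the tree is A–I (12); add A.
Step 8: cheapest edge leaving the tree is B–D (21); add D.
The 3rd edge added is G–H.

G-H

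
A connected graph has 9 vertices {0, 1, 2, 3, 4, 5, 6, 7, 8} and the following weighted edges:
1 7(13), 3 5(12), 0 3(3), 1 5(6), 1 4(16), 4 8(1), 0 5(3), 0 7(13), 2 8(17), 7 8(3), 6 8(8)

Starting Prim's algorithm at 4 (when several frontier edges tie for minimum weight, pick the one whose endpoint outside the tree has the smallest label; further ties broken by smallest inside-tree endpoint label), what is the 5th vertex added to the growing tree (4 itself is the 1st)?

0

Grow the tree from 4 using Prim:
Step 1: cheapest edge leaving the tree is 4 8 (1); add 8.
Step 2: cheapest edge leaving the tree is 7 8 (3); add 7.
Step 3: cheapest edge leaving the tree is 6 8 (8); add 6.
Step 4: cheapest edge leaving the tree is 0 7 (13); add 0.
Step 5: cheapest edge leaving the tree is 0 3 (3); add 3.
Step 6: cheapest edge leaving the tree is 0 5 (3); add 5.
Step 7: cheapest edge leaving the tree is 1 5 (6); add 1.
Step 8: cheapest edge leaving the tree is 2 8 (17); add 2.
Vertex order: 4, 8, 7, 6, 0, 3, 5, 1, 2. The 5th vertex is 0.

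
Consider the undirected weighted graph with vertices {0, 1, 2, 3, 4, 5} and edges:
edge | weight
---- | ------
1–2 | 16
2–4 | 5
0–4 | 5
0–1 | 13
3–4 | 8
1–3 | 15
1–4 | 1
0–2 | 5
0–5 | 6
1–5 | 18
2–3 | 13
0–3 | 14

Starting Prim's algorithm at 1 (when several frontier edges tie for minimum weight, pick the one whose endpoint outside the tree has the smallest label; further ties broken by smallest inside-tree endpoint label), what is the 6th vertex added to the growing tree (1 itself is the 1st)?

3

Prim's algorithm from 1:
Step 1: cheapest edge leaving the tree is 1–4 (1); add 4.
Step 2: cheapest edge leaving the tree is 0–4 (5); add 0.
Step 3: cheapest edge leaving the tree is 0–2 (5); add 2.
Step 4: cheapest edge leaving the tree is 0–5 (6); add 5.
Step 5: cheapest edge leaving the tree is 3–4 (8); add 3.
Vertex order: 1, 4, 0, 2, 5, 3. The 6th vertex is 3.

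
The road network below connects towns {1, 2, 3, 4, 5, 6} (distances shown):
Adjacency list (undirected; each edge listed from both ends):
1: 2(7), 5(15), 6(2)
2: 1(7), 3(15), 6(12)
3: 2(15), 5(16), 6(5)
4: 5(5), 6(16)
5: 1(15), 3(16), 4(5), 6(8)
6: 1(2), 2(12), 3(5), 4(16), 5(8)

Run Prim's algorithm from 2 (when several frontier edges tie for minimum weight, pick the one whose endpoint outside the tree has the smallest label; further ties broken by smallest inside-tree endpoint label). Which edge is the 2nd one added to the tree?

Prim's algorithm from 2:
Step 1: cheapest edge leaving the tree is 1 2 (7); add 1.
Step 2: cheapest edge leaving the tree is 1 6 (2); add 6.
Step 3: cheapest edge leaving the tree is 3 6 (5); add 3.
Step 4: cheapest edge leaving the tree is 5 6 (8); add 5.
Step 5: cheapest edge leaving the tree is 4 5 (5); add 4.
The 2nd edge added is 1 6.

1-6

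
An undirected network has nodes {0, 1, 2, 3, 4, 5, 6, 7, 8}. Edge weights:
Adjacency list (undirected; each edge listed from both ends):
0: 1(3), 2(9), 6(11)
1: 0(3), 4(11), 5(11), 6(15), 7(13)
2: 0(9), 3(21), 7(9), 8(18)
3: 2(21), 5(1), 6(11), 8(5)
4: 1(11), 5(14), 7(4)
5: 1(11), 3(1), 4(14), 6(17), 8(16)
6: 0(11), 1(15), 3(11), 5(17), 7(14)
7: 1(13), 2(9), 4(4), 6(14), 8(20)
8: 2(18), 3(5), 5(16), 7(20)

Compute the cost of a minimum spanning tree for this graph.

Kruskal: consider edges lightest-first.
3 5 (1): add — endpoints in different components.
0 1 (3): add — endpoints in different components.
4 7 (4): add — endpoints in different components.
3 8 (5): add — endpoints in different components.
0 2 (9): add — endpoints in different components.
2 7 (9): add — endpoints in different components.
0 6 (11): add — endpoints in different components.
1 4 (11): skip — 1 and 4 already connected.
1 5 (11): add — endpoints in different components.
MST edges: 3 5, 0 1, 4 7, 3 8, 0 2, 2 7, 0 6, 1 5; total weight 1+3+4+5+9+9+11+11 = 53.

53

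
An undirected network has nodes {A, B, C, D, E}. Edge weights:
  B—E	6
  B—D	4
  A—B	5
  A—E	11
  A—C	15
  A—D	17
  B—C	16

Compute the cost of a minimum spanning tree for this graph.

30

Kruskal: consider edges lightest-first.
B—D (4): add — endpoints in different components.
A—B (5): add — endpoints in different components.
B—E (6): add — endpoints in different components.
A—E (11): skip — A and E already connected.
A—C (15): add — endpoints in different components.
MST edges: B—D, A—B, B—E, A—C; total weight 4+5+6+15 = 30.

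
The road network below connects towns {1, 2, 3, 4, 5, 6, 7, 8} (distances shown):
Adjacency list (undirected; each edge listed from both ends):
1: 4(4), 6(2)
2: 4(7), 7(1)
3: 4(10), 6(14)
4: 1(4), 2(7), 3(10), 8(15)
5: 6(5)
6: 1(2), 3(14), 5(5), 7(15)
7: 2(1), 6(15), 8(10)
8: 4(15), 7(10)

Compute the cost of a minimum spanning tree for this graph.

Prim's algorithm from 4:
Step 1: frontier [1 4 4, 2 4 7, 3 4 10, 4 8 15] → take 1 4 (4); add 1.
Step 2: frontier [1 6 2, 2 4 7, 3 4 10, 4 8 15] → take 1 6 (2); add 6.
Step 3: frontier [2 4 7, 3 4 10, 4 8 15, 5 6 5, 3 6 14, 6 7 15] → take 5 6 (5); add 5.
Step 4: frontier [2 4 7, 3 4 10, 4 8 15, 3 6 14, 6 7 15] → take 2 4 (7); add 2.
Step 5: frontier [2 7 1, 3 4 10, 4 8 15, 3 6 14, 6 7 15] → take 2 7 (1); add 7.
Step 6: frontier [3 4 10, 4 8 15, 3 6 14, 7 8 10] → take 3 4 (10); add 3.
Step 7: frontier [4 8 15, 7 8 10] → take 7 8 (10); add 8.
MST edges: 1 4, 1 6, 5 6, 2 4, 2 7, 3 4, 7 8; total weight 4+2+5+7+1+10+10 = 39.

39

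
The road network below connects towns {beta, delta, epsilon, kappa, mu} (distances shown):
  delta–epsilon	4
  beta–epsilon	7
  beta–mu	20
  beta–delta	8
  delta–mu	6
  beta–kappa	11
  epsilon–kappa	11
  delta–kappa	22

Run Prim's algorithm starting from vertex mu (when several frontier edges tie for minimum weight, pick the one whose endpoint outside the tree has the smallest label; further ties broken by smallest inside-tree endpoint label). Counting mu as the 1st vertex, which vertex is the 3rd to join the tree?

Prim, starting at mu.
Step 1: cheapest edge leaving the tree is delta–mu (6); add delta.
Step 2: cheapest edge leaving the tree is delta–epsilon (4); add epsilon.
Step 3: cheapest edge leaving the tree is beta–epsilon (7); add beta.
Step 4: cheapest edge leaving the tree is beta–kappa (11); add kappa.
Vertex order: mu, delta, epsilon, beta, kappa. The 3rd vertex is epsilon.

epsilon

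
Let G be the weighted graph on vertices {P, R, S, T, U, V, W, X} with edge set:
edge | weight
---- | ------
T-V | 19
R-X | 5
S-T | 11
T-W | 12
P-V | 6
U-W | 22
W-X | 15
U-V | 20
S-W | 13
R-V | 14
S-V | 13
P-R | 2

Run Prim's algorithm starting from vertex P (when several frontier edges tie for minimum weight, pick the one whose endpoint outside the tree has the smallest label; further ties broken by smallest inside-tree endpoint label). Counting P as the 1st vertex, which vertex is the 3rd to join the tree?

X

Prim, starting at P.
Step 1: frontier [P-R 2, P-V 6] → take P-R (2); add R.
Step 2: frontier [P-V 6, R-X 5, R-V 14] → take R-X (5); add X.
Step 3: frontier [P-V 6, R-V 14, W-X 15] → take P-V (6); add V.
Step 4: frontier [S-V 13, T-V 19, U-V 20, W-X 15] → take S-V (13); add S.
Step 5: frontier [S-T 11, S-W 13, T-V 19, U-V 20, W-X 15] → take S-T (11); add T.
Step 6: frontier [S-W 13, T-W 12, U-V 20, W-X 15] → take T-W (12); add W.
Step 7: frontier [U-V 20, U-W 22] → take U-V (20); add U.
Vertex order: P, R, X, V, S, T, W, U. The 3rd vertex is X.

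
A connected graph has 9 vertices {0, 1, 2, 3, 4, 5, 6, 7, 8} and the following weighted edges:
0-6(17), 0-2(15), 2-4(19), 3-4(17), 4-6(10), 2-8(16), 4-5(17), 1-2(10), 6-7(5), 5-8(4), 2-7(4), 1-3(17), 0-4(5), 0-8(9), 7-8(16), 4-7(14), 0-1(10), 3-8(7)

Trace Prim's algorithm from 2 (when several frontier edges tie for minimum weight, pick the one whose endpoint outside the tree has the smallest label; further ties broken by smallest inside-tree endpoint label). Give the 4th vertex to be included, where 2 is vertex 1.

1

Grow the tree from 2 using Prim:
Step 1: cheapest edge leaving the tree is 2-7 (4); add 7.
Step 2: cheapest edge leaving the tree is 6-7 (5); add 6.
Step 3: cheapest edge leaving the tree is 1-2 (10); add 1.
Step 4: cheapest edge leaving the tree is 0-1 (10); add 0.
Step 5: cheapest edge leaving the tree is 0-4 (5); add 4.
Step 6: cheapest edge leaving the tree is 0-8 (9); add 8.
Step 7: cheapest edge leaving the tree is 5-8 (4); add 5.
Step 8: cheapest edge leaving the tree is 3-8 (7); add 3.
Vertex order: 2, 7, 6, 1, 0, 4, 8, 5, 3. The 4th vertex is 1.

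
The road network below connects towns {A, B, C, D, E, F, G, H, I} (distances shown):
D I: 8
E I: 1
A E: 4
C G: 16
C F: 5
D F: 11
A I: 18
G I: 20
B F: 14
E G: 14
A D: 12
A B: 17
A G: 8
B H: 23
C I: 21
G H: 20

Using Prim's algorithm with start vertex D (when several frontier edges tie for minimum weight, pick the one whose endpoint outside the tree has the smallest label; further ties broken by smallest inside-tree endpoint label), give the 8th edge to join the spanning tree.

Prim's algorithm from D:
Step 1: cheapest edge leaving the tree is D I (8); add I.
Step 2: cheapest edge leaving the tree is E I (1); add E.
Step 3: cheapest edge leaving the tree is A E (4); add A.
Step 4: cheapest edge leaving the tree is A G (8); add G.
Step 5: cheapest edge leaving the tree is D F (11); add F.
Step 6: cheapest edge leaving the tree is C F (5); add C.
Step 7: cheapest edge leaving the tree is B F (14); add B.
Step 8: cheapest edge leaving the tree is G H (20); add H.
The 8th edge added is G H.

G-H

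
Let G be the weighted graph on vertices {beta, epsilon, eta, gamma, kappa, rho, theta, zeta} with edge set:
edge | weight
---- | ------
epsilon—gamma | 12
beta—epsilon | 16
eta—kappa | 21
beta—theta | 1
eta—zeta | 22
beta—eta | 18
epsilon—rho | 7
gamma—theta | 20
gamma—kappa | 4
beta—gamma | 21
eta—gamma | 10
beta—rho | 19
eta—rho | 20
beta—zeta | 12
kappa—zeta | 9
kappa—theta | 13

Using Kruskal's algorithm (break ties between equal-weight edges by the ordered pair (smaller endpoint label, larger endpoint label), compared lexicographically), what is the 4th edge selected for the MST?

Sort edges by weight, then run Kruskal:
beta—theta (1): add — endpoints in different components.
gamma—kappa (4): add — endpoints in different components.
epsilon—rho (7): add — endpoints in different components.
kappa—zeta (9): add — endpoints in different components.
eta—gamma (10): add — endpoints in different components.
beta—zeta (12): add — endpoints in different components.
epsilon—gamma (12): add — endpoints in different components.
The 4th edge added is kappa—zeta.

kappa-zeta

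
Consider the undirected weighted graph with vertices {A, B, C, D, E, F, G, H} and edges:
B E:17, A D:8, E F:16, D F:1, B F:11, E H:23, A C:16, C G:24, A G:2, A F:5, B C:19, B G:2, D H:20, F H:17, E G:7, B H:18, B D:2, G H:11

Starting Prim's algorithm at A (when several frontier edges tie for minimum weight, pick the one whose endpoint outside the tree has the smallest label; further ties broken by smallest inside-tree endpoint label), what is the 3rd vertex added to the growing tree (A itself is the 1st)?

Grow the tree from A using Prim:
Step 1: cheapest edge leaving the tree is A G (2); add G.
Step 2: cheapest edge leaving the tree is B G (2); add B.
Step 3: cheapest edge leaving the tree is B D (2); add D.
Step 4: cheapest edge leaving the tree is D F (1); add F.
Step 5: cheapest edge leaving the tree is E G (7); add E.
Step 6: cheapest edge leaving the tree is G H (11); add H.
Step 7: cheapest edge leaving the tree is A C (16); add C.
Vertex order: A, G, B, D, F, E, H, C. The 3rd vertex is B.

B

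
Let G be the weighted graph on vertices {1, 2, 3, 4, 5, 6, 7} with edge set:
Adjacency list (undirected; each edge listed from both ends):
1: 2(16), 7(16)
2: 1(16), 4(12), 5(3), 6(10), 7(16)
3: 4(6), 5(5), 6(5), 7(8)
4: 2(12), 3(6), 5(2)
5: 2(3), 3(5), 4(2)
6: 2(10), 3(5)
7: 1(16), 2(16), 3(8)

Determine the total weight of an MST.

Prim's algorithm from 3:
Step 1: frontier [3–5 5, 3–6 5, 3–4 6, 3–7 8] → take 3–5 (5); add 5.
Step 2: frontier [3–6 5, 3–4 6, 3–7 8, 4–5 2, 2–5 3] → take 4–5 (2); add 4.
Step 3: frontier [3–6 5, 3–7 8, 2–4 12, 2–5 3] → take 2–5 (3); add 2.
Step 4: frontier [2–6 10, 1–2 16, 2–7 16, 3–6 5, 3–7 8] → take 3–6 (5); add 6.
Step 5: frontier [1–2 16, 2–7 16, 3–7 8] → take 3–7 (8); add 7.
Step 6: frontier [1–2 16, 1–7 16] → take 1–2 (16); add 1.
MST edges: 3–5, 4–5, 2–5, 3–6, 3–7, 1–2; total weight 5+2+3+5+8+16 = 39.

39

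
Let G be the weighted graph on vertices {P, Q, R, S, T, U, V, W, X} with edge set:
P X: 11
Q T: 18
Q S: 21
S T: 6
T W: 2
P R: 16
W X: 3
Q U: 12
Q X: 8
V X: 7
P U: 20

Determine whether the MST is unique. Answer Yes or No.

Sort edges by weight, then run Kruskal:
T W (2): add — endpoints in different components.
W X (3): add — endpoints in different components.
S T (6): add — endpoints in different components.
V X (7): add — endpoints in different components.
Q X (8): add — endpoints in different components.
P X (11): add — endpoints in different components.
Q U (12): add — endpoints in different components.
P R (16): add — endpoints in different components.
Every non-tree edge has weight strictly greater than the heaviest edge on the tree path between its endpoints, so the MST is unique.

Yes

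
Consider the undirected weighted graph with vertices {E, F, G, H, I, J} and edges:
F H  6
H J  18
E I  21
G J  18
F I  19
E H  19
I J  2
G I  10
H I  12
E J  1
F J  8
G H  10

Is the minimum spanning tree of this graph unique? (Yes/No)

No

Kruskal: consider edges lightest-first.
E J (1): add. Components now {E,J} {F} {G} {H} {I}
I J (2): add. Components now {E,I,J} {F} {G} {H}
F H (6): add. Components now {E,I,J} {F,H} {G}
F J (8): add. Components now {E,F,H,I,J} {G}
G H (10): add. Components now {E,F,G,H,I,J}
Non-tree edge G I has weight 10, equal to the heaviest edge on its tree cycle — swapping gives another MST of the same weight. Not unique.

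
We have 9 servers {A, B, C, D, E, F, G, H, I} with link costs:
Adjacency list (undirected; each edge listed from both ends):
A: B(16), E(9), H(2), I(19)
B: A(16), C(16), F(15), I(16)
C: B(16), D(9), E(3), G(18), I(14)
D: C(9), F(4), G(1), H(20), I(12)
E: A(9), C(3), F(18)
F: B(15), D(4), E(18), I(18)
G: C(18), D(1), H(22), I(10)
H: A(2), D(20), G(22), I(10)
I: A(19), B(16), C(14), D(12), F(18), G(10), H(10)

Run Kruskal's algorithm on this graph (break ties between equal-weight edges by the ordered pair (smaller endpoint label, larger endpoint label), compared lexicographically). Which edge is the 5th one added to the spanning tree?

Kruskal's algorithm — process edges by increasing weight (ties by edge label):
D–G (1): add — endpoints in different components.
A–H (2): add — endpoints in different components.
C–E (3): add — endpoints in different components.
D–F (4): add — endpoints in different components.
A–E (9): add — endpoints in different components.
C–D (9): add — endpoints in different components.
G–I (10): add — endpoints in different components.
H–I (10): skip — H and I already connected.
D–I (12): skip — D and I already connected.
C–I (14): skip — C and I already connected.
B–F (15): add — endpoints in different components.
The 5th edge added is A–E.

A-E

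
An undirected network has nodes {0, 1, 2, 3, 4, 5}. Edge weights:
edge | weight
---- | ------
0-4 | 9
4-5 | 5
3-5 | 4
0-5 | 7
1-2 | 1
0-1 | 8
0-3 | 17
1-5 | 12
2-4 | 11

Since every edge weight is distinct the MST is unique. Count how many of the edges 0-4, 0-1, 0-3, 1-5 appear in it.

1

Sort edges by weight, then run Kruskal:
1-2 (1): add — endpoints in different components.
3-5 (4): add — endpoints in different components.
4-5 (5): add — endpoints in different components.
0-5 (7): add — endpoints in different components.
0-1 (8): add — endpoints in different components.
MST edge set: {1-2, 3-5, 4-5, 0-5, 0-1}.
Of the listed edges, {0-1} are in the MST → 1.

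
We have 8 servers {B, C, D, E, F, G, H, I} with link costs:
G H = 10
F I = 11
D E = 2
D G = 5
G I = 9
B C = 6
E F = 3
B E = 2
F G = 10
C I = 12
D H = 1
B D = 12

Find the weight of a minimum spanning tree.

Kruskal's algorithm — process edges by increasing weight (ties by edge label):
D H (1): add — endpoints in different components.
B E (2): add — endpoints in different components.
D E (2): add — endpoints in different components.
E F (3): add — endpoints in different components.
D G (5): add — endpoints in different components.
B C (6): add — endpoints in different components.
G I (9): add — endpoints in different components.
MST edges: D H, B E, D E, E F, D G, B C, G I; total weight 1+2+2+3+5+6+9 = 28.

28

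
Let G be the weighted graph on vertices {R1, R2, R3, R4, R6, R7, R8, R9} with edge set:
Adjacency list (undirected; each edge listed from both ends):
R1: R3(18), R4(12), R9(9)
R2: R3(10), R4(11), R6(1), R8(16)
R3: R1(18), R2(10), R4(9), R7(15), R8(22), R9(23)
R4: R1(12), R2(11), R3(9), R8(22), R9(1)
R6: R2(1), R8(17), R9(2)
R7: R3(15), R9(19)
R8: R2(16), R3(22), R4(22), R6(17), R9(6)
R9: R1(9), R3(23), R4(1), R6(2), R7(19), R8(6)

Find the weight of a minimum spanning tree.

43

Kruskal's algorithm — process edges by increasing weight (ties by edge label):
R2 R6 (1): add — endpoints in different components.
R4 R9 (1): add — endpoints in different components.
R6 R9 (2): add — endpoints in different components.
R8 R9 (6): add — endpoints in different components.
R1 R9 (9): add — endpoints in different components.
R3 R4 (9): add — endpoints in different components.
R2 R3 (10): skip — R2 and R3 already connected.
R2 R4 (11): skip — R2 and R4 already connected.
R1 R4 (12): skip — R4 and R1 already connected.
R3 R7 (15): add — endpoints in different components.
MST edges: R2 R6, R4 R9, R6 R9, R8 R9, R1 R9, R3 R4, R3 R7; total weight 1+1+2+6+9+9+15 = 43.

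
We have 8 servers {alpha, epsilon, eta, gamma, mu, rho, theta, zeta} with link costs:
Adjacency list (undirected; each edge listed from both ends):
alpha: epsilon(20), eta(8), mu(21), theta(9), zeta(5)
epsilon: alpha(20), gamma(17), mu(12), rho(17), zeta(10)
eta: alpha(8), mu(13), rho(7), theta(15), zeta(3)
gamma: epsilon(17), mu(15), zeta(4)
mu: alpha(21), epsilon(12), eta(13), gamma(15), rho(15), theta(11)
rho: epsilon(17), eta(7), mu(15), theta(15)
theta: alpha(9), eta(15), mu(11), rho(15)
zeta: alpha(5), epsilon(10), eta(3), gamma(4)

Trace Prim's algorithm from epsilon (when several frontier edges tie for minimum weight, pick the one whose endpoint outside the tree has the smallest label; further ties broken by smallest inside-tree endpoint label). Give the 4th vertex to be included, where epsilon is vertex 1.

gamma

Grow the tree from epsilon using Prim:
Step 1: cheapest edge leaving the tree is epsilon–zeta (10); add zeta.
Step 2: cheapest edge leaving the tree is eta–zeta (3); add eta.
Step 3: cheapest edge leaving the tree is gamma–zeta (4); add gamma.
Step 4: cheapest edge leaving the tree is alpha–zeta (5); add alpha.
Step 5: cheapest edge leaving the tree is eta–rho (7); add rho.
Step 6: cheapest edge leaving the tree is alpha–theta (9); add theta.
Step 7: cheapest edge leaving the tree is mu–theta (11); add mu.
Vertex order: epsilon, zeta, eta, gamma, alpha, rho, theta, mu. The 4th vertex is gamma.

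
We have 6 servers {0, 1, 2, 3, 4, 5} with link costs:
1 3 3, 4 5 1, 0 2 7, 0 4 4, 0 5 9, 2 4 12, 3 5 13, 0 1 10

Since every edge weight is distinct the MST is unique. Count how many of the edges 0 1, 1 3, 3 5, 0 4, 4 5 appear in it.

4

Kruskal: consider edges lightest-first.
4 5 (1): add. Components now {0} {1} {2} {3} {4,5}
1 3 (3): add. Components now {0} {1,3} {2} {4,5}
0 4 (4): add. Components now {0,4,5} {1,3} {2}
0 2 (7): add. Components now {0,2,4,5} {1,3}
0 5 (9): skip — 0 and 5 already connected.
0 1 (10): add. Components now {0,1,2,3,4,5}
MST edge set: {4 5, 1 3, 0 4, 0 2, 0 1}.
Of the listed edges, {0 1, 1 3, 0 4, 4 5} are in the MST → 4.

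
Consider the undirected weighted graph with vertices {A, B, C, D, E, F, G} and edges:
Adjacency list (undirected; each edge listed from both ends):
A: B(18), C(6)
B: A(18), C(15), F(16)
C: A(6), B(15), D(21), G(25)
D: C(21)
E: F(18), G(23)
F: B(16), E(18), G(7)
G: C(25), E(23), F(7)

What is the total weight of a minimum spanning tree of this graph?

Prim, starting at B.
Step 1: frontier [B C 15, B F 16, A B 18] → take B C (15); add C.
Step 2: frontier [B F 16, A B 18, A C 6, C D 21, C G 25] → take A C (6); add A.
Step 3: frontier [B F 16, C D 21, C G 25] → take B F (16); add F.
Step 4: frontier [C D 21, C G 25, F G 7, E F 18] → take F G (7); add G.
Step 5: frontier [C D 21, E F 18, E G 23] → take E F (18); add E.
Step 6: frontier [C D 21] → take C D (21); add D.
MST edges: B C, A C, B F, F G, E F, C D; total weight 15+6+16+7+18+21 = 83.

83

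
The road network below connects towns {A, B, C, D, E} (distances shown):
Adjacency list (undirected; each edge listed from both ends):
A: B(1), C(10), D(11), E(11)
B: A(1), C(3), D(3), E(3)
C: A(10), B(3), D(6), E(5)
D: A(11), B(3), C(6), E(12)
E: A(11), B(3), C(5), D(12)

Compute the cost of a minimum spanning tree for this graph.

Prim, starting at A.
Step 1: cheapest edge leaving the tree is A-B (1); add B.
Step 2: cheapest edge leaving the tree is B-C (3); add C.
Step 3: cheapest edge leaving the tree is B-D (3); add D.
Step 4: cheapest edge leaving the tree is B-E (3); add E.
MST edges: A-B, B-C, B-D, B-E; total weight 1+3+3+3 = 10.

10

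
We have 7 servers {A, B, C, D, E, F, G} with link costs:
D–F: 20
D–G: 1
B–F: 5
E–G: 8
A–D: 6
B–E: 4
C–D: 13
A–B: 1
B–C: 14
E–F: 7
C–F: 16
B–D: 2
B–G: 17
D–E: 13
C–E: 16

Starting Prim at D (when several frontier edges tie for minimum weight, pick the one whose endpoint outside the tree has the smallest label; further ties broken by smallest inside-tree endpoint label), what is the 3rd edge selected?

A-B

Prim, starting at D.
Step 1: cheapest edge leaving the tree is D–G (1); add G.
Step 2: cheapest edge leaving the tree is B–D (2); add B.
Step 3: cheapest edge leaving the tree is A–B (1); add A.
Step 4: cheapest edge leaving the tree is B–E (4); add E.
Step 5: cheapest edge leaving the tree is B–F (5); add F.
Step 6: cheapest edge leaving the tree is C–D (13); add C.
The 3rd edge added is A–B.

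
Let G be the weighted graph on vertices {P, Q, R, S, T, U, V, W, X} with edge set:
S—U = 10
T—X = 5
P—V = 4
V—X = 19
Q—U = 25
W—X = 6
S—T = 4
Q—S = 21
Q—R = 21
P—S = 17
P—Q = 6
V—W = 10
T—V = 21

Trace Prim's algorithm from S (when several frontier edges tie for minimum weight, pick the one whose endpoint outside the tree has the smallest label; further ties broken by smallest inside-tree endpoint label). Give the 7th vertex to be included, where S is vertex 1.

P

Prim's algorithm from S:
Step 1: cheapest edge leaving the tree is S—T (4); add T.
Step 2: cheapest edge leaving the tree is T—X (5); add X.
Step 3: cheapest edge leaving the tree is W—X (6); add W.
Step 4: cheapest edge leaving the tree is S—U (10); add U.
Step 5: cheapest edge leaving the tree is V—W (10); add V.
Step 6: cheapest edge leaving the tree is P—V (4); add P.
Step 7: cheapest edge leaving the tree is P—Q (6); add Q.
Step 8: cheapest edge leaving the tree is Q—R (21); add R.
Vertex order: S, T, X, W, U, V, P, Q, R. The 7th vertex is P.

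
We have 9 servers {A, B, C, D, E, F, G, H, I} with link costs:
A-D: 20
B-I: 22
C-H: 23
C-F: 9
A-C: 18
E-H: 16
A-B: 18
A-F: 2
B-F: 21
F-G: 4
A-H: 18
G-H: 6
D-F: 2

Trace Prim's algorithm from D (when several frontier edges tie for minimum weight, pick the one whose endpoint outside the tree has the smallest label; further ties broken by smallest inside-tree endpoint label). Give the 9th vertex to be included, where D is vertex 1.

I

Grow the tree from D using Prim:
Step 1: frontier [D-F 2, A-D 20] → take D-F (2); add F.
Step 2: frontier [A-D 20, A-F 2, F-G 4, C-F 9, B-F 21] → take A-F (2); add A.
Step 3: frontier [A-B 18, A-C 18, A-H 18, F-G 4, C-F 9, B-F 21] → take F-G (4); add G.
Step 4: frontier [A-B 18, A-C 18, A-H 18, C-F 9, B-F 21, G-H 6] → take G-H (6); add H.
Step 5: frontier [A-B 18, A-C 18, C-F 9, B-F 21, E-H 16, C-H 23] → take C-F (9); add C.
Step 6: frontier [A-B 18, B-F 21, E-H 16] → take E-H (16); add E.
Step 7: frontier [A-B 18, B-F 21] → take A-B (18); add B.
Step 8: frontier [B-I 22] → take B-I (22); add I.
Vertex order: D, F, A, G, H, C, E, B, I. The 9th vertex is I.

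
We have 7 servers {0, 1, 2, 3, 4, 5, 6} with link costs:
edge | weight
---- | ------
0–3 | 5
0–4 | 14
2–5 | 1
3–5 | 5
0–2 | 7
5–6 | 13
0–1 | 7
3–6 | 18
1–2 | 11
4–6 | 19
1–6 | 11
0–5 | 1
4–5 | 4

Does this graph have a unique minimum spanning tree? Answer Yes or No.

Sort edges by weight, then run Kruskal:
0–5 (1): add. Components now {0,5} {1} {2} {3} {4} {6}
2–5 (1): add. Components now {0,2,5} {1} {3} {4} {6}
4–5 (4): add. Components now {0,2,4,5} {1} {3} {6}
0–3 (5): add. Components now {0,2,3,4,5} {1} {6}
3–5 (5): skip — 3 and 5 already connected.
0–1 (7): add. Components now {0,1,2,3,4,5} {6}
0–2 (7): skip — 0 and 2 already connected.
1–2 (11): skip — 1 and 2 already connected.
1–6 (11): add. Components now {0,1,2,3,4,5,6}
Non-tree edge 3–5 has weight 5, equal to the heaviest edge on its tree cycle — swapping gives another MST of the same weight. Not unique.

No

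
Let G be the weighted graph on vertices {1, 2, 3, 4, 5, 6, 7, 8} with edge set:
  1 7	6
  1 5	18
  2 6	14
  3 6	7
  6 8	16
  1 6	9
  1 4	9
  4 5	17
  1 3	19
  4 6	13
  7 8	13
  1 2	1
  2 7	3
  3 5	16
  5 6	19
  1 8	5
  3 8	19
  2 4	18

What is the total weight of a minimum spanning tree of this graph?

Prim, starting at 1.
Step 1: cheapest edge leaving the tree is 1 2 (1); add 2.
Step 2: cheapest edge leaving the tree is 2 7 (3); add 7.
Step 3: cheapest edge leaving the tree is 1 8 (5); add 8.
Step 4: cheapest edge leaving the tree is 1 4 (9); add 4.
Step 5: cheapest edge leaving the tree is 1 6 (9); add 6.
Step 6: cheapest edge leaving the tree is 3 6 (7); add 3.
Step 7: cheapest edge leaving the tree is 3 5 (16); add 5.
MST edges: 1 2, 2 7, 1 8, 1 4, 1 6, 3 6, 3 5; total weight 1+3+5+9+9+7+16 = 50.

50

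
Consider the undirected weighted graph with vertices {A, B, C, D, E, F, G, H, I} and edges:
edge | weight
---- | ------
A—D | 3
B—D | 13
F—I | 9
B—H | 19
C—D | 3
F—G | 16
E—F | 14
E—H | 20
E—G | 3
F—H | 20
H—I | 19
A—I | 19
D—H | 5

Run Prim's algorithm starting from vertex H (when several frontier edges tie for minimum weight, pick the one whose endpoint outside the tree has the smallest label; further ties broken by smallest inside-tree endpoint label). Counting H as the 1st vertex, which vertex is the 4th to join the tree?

C

Grow the tree from H using Prim:
Step 1: cheapest edge leaving the tree is D—H (5); add D.
Step 2: cheapest edge leaving the tree is A—D (3); add A.
Step 3: cheapest edge leaving the tree is C—D (3); add C.
Step 4: cheapest edge leaving the tree is B—D (13); add B.
Step 5: cheapest edge leaving the tree is A—I (19); add I.
Step 6: cheapest edge leaving the tree is F—I (9); add F.
Step 7: cheapest edge leaving the tree is E—F (14); add E.
Step 8: cheapest edge leaving the tree is E—G (3); add G.
Vertex order: H, D, A, C, B, I, F, E, G. The 4th vertex is C.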